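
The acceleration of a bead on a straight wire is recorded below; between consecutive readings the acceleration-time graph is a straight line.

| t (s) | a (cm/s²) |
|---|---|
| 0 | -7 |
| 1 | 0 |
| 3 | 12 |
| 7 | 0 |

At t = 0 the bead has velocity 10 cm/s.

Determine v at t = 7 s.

Δv equals the area under the a-t graph; then v = v₀ + Δv.
0–1 s: ½(-7 + 0)(1) = -3.5 cm/s
1–3 s: ½(0 + 12)(2) = 12 cm/s
3–7 s: ½(12 + 0)(4) = 24 cm/s
Δv = 32.5 cm/s, so v(7) = 10 + (32.5) = 42.5 cm/s.

42.5 cm/s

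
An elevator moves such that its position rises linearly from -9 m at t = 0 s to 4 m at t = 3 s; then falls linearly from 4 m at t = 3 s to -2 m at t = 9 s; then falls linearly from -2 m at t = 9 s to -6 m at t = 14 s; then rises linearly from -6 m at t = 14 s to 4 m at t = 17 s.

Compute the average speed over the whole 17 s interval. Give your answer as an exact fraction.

33/17 m/s

Average speed = (total path length)/(elapsed time); on a piecewise-linear x-t graph the path length is Σ|Δx|.
0–3 s: |Δx| = |4 − -9| = 13 m
3–9 s: |Δx| = |-2 − 4| = 6 m
9–14 s: |Δx| = |-6 − -2| = 4 m
14–17 s: |Δx| = |4 − -6| = 10 m
Total path = 33 m; average speed = 33/17 = 33/17 m/s.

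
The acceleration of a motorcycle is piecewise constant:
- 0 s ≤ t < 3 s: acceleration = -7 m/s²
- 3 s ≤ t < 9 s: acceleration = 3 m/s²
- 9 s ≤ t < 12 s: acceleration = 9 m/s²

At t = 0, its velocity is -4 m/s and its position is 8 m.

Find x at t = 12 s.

-112 m

On each constant-a segment, Δv = aΔt and Δx = v₀Δt + ½aΔt²; chain segment to segment.
0–3 s: v starts -4 m/s; Δx = -4·3 + ½·-7·3² = -43.5 m; v ends -25 m/s.
3–9 s: v starts -25 m/s; Δx = -25·6 + ½·3·6² = -96 m; v ends -7 m/s.
9–12 s: v starts -7 m/s; Δx = -7·3 + ½·9·3² = 19.5 m; v ends 20 m/s.
x(12) = 8 + Σ Δx = -112 m.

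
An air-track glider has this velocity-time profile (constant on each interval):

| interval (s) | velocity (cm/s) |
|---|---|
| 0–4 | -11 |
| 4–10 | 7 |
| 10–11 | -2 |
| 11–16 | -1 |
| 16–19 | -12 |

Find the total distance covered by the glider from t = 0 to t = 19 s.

129 cm

Distance (not displacement) is the total path length: add the absolute areas under v-t.
0–4 s: |-11| × 4 = 44 cm
4–10 s: |7| × 6 = 42 cm
10–11 s: |-2| × 1 = 2 cm
11–16 s: |-1| × 5 = 5 cm
16–19 s: |-12| × 3 = 36 cm
Total distance = 129 cm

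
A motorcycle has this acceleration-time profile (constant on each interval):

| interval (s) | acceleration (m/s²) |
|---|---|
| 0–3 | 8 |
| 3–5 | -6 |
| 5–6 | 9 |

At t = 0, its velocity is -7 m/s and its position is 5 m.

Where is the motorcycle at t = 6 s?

51.5 m

On each constant-a segment, Δv = aΔt and Δx = v₀Δt + ½aΔt²; chain segment to segment.
0–3 s: v starts -7 m/s; Δx = -7·3 + ½·8·3² = 15 m; v ends 17 m/s.
3–5 s: v starts 17 m/s; Δx = 17·2 + ½·-6·2² = 22 m; v ends 5 m/s.
5–6 s: v starts 5 m/s; Δx = 5·1 + ½·9·1² = 9.5 m; v ends 14 m/s.
x(6) = 5 + Σ Δx = 51.5 m.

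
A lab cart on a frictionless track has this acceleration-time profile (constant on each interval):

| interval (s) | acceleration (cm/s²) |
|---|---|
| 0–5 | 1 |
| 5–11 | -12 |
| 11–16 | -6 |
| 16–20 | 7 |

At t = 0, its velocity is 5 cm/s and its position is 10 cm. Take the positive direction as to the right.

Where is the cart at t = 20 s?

-805.5 cm

On each constant-a segment, Δv = aΔt and Δx = v₀Δt + ½aΔt²; chain segment to segment.
0–5 s: v starts 5 cm/s; Δx = 5·5 + ½·1·5² = 37.5 cm; v ends 10 cm/s.
5–11 s: v starts 10 cm/s; Δx = 10·6 + ½·-12·6² = -156 cm; v ends -62 cm/s.
11–16 s: v starts -62 cm/s; Δx = -62·5 + ½·-6·5² = -385 cm; v ends -92 cm/s.
16–20 s: v starts -92 cm/s; Δx = -92·4 + ½·7·4² = -312 cm; v ends -64 cm/s.
x(20) = 10 + Σ Δx = -805.5 cm.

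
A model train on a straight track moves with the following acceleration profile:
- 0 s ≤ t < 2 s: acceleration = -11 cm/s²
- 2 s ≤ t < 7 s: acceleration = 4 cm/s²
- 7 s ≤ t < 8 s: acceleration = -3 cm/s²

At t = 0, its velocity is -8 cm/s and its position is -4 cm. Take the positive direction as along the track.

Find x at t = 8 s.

-153.5 cm

On each constant-a segment, Δv = aΔt and Δx = v₀Δt + ½aΔt²; chain segment to segment.
0–2 s: v starts -8 cm/s; Δx = -8·2 + ½·-11·2² = -38 cm; v ends -30 cm/s.
2–7 s: v starts -30 cm/s; Δx = -30·5 + ½·4·5² = -100 cm; v ends -10 cm/s.
7–8 s: v starts -10 cm/s; Δx = -10·1 + ½·-3·1² = -11.5 cm; v ends -13 cm/s.
x(8) = -4 + Σ Δx = -153.5 cm.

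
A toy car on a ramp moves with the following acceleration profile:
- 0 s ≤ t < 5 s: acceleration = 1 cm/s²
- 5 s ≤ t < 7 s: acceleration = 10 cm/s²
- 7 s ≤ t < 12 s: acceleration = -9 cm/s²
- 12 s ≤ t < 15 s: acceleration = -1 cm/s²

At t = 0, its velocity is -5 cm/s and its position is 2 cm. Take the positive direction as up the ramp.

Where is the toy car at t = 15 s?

On each constant-a segment, Δv = aΔt and Δx = v₀Δt + ½aΔt²; chain segment to segment.
0–5 s: v starts -5 cm/s; Δx = -5·5 + ½·1·5² = -12.5 cm; v ends 0 cm/s.
5–7 s: v starts 0 cm/s; Δx = 0·2 + ½·10·2² = 20 cm; v ends 20 cm/s.
7–12 s: v starts 20 cm/s; Δx = 20·5 + ½·-9·5² = -12.5 cm; v ends -25 cm/s.
12–15 s: v starts -25 cm/s; Δx = -25·3 + ½·-1·3² = -79.5 cm; v ends -28 cm/s.
x(15) = 2 + Σ Δx = -82.5 cm.

-82.5 cm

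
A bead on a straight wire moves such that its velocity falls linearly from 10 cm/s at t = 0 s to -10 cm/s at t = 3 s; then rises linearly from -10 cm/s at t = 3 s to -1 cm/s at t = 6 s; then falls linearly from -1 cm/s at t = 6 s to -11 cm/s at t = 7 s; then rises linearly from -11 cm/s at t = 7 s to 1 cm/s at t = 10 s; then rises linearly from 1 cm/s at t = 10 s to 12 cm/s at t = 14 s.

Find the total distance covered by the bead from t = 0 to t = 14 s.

Total distance travelled is ∫|v| dt — sum the magnitudes of each area piece.
0–3 s: v = 0 at t = 1.5 s; triangle areas 7.5 + 7.5 = 15 cm
3–6 s: |½(-10 + -1)(3)| = 16.5 cm
6–7 s: |½(-1 + -11)(1)| = 6 cm
7–10 s: v = 0 at t = 9.75 s; triangle areas 15.125 + 0.125 = 15.25 cm
10–14 s: |½(1 + 12)(4)| = 26 cm
Total distance = 78.75 cm

78.75 cm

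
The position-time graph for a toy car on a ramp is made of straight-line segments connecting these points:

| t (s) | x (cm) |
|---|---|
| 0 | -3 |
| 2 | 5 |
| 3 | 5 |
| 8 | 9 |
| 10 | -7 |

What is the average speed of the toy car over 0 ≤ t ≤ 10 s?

2.8 cm/s

Average speed = (total path length)/(elapsed time); on a piecewise-linear x-t graph the path length is Σ|Δx|.
0–2 s: |Δx| = |5 − -3| = 8 cm
2–3 s: |Δx| = |5 − 5| = 0 cm
3–8 s: |Δx| = |9 − 5| = 4 cm
8–10 s: |Δx| = |-7 − 9| = 16 cm
Total path = 28 cm; average speed = 28/10 = 2.8 cm/s.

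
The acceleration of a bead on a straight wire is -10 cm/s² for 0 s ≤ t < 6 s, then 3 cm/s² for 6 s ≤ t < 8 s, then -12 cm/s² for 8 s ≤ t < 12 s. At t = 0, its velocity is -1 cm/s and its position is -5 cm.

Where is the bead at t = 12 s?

On each constant-a segment, Δv = aΔt and Δx = v₀Δt + ½aΔt²; chain segment to segment.
0–6 s: v starts -1 cm/s; Δx = -1·6 + ½·-10·6² = -186 cm; v ends -61 cm/s.
6–8 s: v starts -61 cm/s; Δx = -61·2 + ½·3·2² = -116 cm; v ends -55 cm/s.
8–12 s: v starts -55 cm/s; Δx = -55·4 + ½·-12·4² = -316 cm; v ends -103 cm/s.
x(12) = -5 + Σ Δx = -623 cm.

-623 cm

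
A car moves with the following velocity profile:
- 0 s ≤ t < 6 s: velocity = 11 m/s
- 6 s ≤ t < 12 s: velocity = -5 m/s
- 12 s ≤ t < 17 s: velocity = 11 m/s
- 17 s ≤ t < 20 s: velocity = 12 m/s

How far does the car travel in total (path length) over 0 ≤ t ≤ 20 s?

Distance (not displacement) is the total path length: add the absolute areas under v-t.
0–6 s: |11| × 6 = 66 m
6–12 s: |-5| × 6 = 30 m
12–17 s: |11| × 5 = 55 m
17–20 s: |12| × 3 = 36 m
Total distance = 187 m

187 m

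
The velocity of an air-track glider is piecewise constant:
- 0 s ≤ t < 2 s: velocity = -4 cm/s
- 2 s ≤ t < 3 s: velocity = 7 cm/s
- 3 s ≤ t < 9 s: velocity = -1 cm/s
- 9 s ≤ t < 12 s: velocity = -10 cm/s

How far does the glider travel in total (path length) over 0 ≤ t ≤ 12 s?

51 cm

Total distance travelled is ∫|v| dt — sum the magnitudes of each area piece.
0–2 s: |-4| × 2 = 8 cm
2–3 s: |7| × 1 = 7 cm
3–9 s: |-1| × 6 = 6 cm
9–12 s: |-10| × 3 = 30 cm
Total distance = 51 cm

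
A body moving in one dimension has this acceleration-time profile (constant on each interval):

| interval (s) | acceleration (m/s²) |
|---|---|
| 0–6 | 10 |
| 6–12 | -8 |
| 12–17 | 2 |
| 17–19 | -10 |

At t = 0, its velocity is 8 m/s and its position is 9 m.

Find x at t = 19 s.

666 m

On each constant-a segment, Δv = aΔt and Δx = v₀Δt + ½aΔt²; chain segment to segment.
0–6 s: v starts 8 m/s; Δx = 8·6 + ½·10·6² = 228 m; v ends 68 m/s.
6–12 s: v starts 68 m/s; Δx = 68·6 + ½·-8·6² = 264 m; v ends 20 m/s.
12–17 s: v starts 20 m/s; Δx = 20·5 + ½·2·5² = 125 m; v ends 30 m/s.
17–19 s: v starts 30 m/s; Δx = 30·2 + ½·-10·2² = 40 m; v ends 10 m/s.
x(19) = 9 + Σ Δx = 666 m.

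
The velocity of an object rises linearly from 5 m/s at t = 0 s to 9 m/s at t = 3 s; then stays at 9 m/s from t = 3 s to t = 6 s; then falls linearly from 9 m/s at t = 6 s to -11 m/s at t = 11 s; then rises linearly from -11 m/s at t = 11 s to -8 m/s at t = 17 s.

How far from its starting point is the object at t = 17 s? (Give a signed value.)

-14 m

Displacement is the signed area under the v-t curve.
0–3 s: ½(5 + 9)(3) = 21 m
3–6 s: 9 × 3 = 27 m
6–11 s: ½(9 + -11)(5) = -5 m
11–17 s: ½(-11 + -8)(6) = -57 m
Net displacement = -14 m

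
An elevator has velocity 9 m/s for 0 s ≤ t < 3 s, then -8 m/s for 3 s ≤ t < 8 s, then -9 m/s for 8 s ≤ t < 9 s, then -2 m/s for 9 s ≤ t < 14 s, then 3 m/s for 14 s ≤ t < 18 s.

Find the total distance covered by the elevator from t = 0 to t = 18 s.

98 m

Total distance travelled is ∫|v| dt — sum the magnitudes of each area piece.
0–3 s: |9| × 3 = 27 m
3–8 s: |-8| × 5 = 40 m
8–9 s: |-9| × 1 = 9 m
9–14 s: |-2| × 5 = 10 m
14–18 s: |3| × 4 = 12 m
Total distance = 98 m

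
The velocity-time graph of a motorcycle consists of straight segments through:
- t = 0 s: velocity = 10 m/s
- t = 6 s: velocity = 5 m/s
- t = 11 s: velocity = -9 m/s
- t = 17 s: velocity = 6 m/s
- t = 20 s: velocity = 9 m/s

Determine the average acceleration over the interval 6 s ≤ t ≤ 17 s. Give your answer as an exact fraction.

Average acceleration = Δv/Δt = (6 − 5)/(17 − 6) = 1/11 m/s².

1/11 m/s²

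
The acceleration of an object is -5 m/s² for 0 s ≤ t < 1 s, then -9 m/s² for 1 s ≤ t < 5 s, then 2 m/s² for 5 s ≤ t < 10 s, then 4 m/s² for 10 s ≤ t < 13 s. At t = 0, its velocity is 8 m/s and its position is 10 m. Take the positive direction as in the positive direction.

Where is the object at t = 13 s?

On each constant-a segment, Δv = aΔt and Δx = v₀Δt + ½aΔt²; chain segment to segment.
0–1 s: v starts 8 m/s; Δx = 8·1 + ½·-5·1² = 5.5 m; v ends 3 m/s.
1–5 s: v starts 3 m/s; Δx = 3·4 + ½·-9·4² = -60 m; v ends -33 m/s.
5–10 s: v starts -33 m/s; Δx = -33·5 + ½·2·5² = -140 m; v ends -23 m/s.
10–13 s: v starts -23 m/s; Δx = -23·3 + ½·4·3² = -51 m; v ends -11 m/s.
x(13) = 10 + Σ Δx = -235.5 m.

-235.5 m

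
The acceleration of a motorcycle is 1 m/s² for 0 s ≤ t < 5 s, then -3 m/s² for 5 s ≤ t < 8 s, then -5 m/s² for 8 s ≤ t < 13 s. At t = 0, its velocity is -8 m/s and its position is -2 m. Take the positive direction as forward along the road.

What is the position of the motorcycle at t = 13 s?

On each constant-a segment, Δv = aΔt and Δx = v₀Δt + ½aΔt²; chain segment to segment.
0–5 s: v starts -8 m/s; Δx = -8·5 + ½·1·5² = -27.5 m; v ends -3 m/s.
5–8 s: v starts -3 m/s; Δx = -3·3 + ½·-3·3² = -22.5 m; v ends -12 m/s.
8–13 s: v starts -12 m/s; Δx = -12·5 + ½·-5·5² = -122.5 m; v ends -37 m/s.
x(13) = -2 + Σ Δx = -174.5 m.

-174.5 m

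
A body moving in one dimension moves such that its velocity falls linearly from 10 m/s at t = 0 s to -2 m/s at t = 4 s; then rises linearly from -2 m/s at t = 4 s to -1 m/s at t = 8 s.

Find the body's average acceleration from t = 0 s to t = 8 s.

-1.375 m/s²

Average acceleration = Δv/Δt = (-1 − 10)/(8 − 0) = -1.375 m/s².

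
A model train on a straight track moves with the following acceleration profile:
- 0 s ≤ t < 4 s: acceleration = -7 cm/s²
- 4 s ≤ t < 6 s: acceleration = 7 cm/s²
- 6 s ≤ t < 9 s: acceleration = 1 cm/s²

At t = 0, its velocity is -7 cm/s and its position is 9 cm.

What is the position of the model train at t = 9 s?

On each constant-a segment, Δv = aΔt and Δx = v₀Δt + ½aΔt²; chain segment to segment.
0–4 s: v starts -7 cm/s; Δx = -7·4 + ½·-7·4² = -84 cm; v ends -35 cm/s.
4–6 s: v starts -35 cm/s; Δx = -35·2 + ½·7·2² = -56 cm; v ends -21 cm/s.
6–9 s: v starts -21 cm/s; Δx = -21·3 + ½·1·3² = -58.5 cm; v ends -18 cm/s.
x(9) = 9 + Σ Δx = -189.5 cm.

-189.5 cm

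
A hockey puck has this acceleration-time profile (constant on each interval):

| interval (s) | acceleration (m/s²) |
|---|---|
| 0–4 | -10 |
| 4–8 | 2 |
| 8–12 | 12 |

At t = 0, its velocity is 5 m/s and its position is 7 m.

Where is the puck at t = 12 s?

-189 m

On each constant-a segment, Δv = aΔt and Δx = v₀Δt + ½aΔt²; chain segment to segment.
0–4 s: v starts 5 m/s; Δx = 5·4 + ½·-10·4² = -60 m; v ends -35 m/s.
4–8 s: v starts -35 m/s; Δx = -35·4 + ½·2·4² = -124 m; v ends -27 m/s.
8–12 s: v starts -27 m/s; Δx = -27·4 + ½·12·4² = -12 m; v ends 21 m/s.
x(12) = 7 + Σ Δx = -189 m.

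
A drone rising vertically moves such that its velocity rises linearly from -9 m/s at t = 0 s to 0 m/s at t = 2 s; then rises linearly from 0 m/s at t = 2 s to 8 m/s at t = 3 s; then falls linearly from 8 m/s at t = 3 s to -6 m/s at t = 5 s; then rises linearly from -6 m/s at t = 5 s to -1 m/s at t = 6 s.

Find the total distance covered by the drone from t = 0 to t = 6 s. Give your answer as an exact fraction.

331/14 m

Total distance travelled is ∫|v| dt — sum the magnitudes of each area piece.
0–2 s: |½(-9 + 0)(2)| = 9 m
2–3 s: |½(0 + 8)(1)| = 4 m
3–5 s: v = 0 at t = 29/7 s; triangle areas 32/7 + 18/7 = 50/7 m
5–6 s: |½(-6 + -1)(1)| = 3.5 m
Total distance = 331/14 m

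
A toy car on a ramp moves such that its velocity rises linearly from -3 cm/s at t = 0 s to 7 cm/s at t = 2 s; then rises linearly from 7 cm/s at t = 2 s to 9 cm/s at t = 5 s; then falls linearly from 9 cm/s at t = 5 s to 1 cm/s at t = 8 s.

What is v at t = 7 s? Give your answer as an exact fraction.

On 5–8 s the graph is linear from 9 to 1 cm/s: v(7) = 9 + (1 − 9)·(7 − 5)/(8 − 5) = 11/3 cm/s.

11/3 cm/s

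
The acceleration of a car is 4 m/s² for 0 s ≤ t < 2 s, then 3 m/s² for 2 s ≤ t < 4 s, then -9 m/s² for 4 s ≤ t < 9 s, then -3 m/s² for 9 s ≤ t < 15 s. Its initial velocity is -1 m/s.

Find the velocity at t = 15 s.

Δv equals the area under the a-t graph; then v = v₀ + Δv.
0–2 s: 4 × 2 = 8 m/s
2–4 s: 3 × 2 = 6 m/s
4–9 s: -9 × 5 = -45 m/s
9–15 s: -3 × 6 = -18 m/s
Δv = -49 m/s, so v(15) = -1 + (-49) = -50 m/s.

-50 m/s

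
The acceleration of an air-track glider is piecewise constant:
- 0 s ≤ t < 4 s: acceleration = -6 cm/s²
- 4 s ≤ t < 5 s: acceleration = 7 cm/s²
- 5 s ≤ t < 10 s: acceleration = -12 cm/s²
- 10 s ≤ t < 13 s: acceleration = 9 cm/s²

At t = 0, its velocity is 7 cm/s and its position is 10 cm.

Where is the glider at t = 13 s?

-393 cm

On each constant-a segment, Δv = aΔt and Δx = v₀Δt + ½aΔt²; chain segment to segment.
0–4 s: v starts 7 cm/s; Δx = 7·4 + ½·-6·4² = -20 cm; v ends -17 cm/s.
4–5 s: v starts -17 cm/s; Δx = -17·1 + ½·7·1² = -13.5 cm; v ends -10 cm/s.
5–10 s: v starts -10 cm/s; Δx = -10·5 + ½·-12·5² = -200 cm; v ends -70 cm/s.
10–13 s: v starts -70 cm/s; Δx = -70·3 + ½·9·3² = -169.5 cm; v ends -43 cm/s.
x(13) = 10 + Σ Δx = -393 cm.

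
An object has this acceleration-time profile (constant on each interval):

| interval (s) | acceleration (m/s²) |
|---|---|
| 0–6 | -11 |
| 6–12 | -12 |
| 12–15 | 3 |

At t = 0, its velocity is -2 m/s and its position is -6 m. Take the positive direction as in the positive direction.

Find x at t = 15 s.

On each constant-a segment, Δv = aΔt and Δx = v₀Δt + ½aΔt²; chain segment to segment.
0–6 s: v starts -2 m/s; Δx = -2·6 + ½·-11·6² = -210 m; v ends -68 m/s.
6–12 s: v starts -68 m/s; Δx = -68·6 + ½·-12·6² = -624 m; v ends -140 m/s.
12–15 s: v starts -140 m/s; Δx = -140·3 + ½·3·3² = -406.5 m; v ends -131 m/s.
x(15) = -6 + Σ Δx = -1246.5 m.

-1246.5 m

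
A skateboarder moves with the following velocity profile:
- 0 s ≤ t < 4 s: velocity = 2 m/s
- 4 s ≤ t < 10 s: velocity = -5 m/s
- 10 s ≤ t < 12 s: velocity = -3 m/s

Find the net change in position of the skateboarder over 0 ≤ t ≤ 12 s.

-28 m

Displacement is the signed area under the v-t curve.
0–4 s: 2 × 4 = 8 m
4–10 s: -5 × 6 = -30 m
10–12 s: -3 × 2 = -6 m
Net displacement = -28 m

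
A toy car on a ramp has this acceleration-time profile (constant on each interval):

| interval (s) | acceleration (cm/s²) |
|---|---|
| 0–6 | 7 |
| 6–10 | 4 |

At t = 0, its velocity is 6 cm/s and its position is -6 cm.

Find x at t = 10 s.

380 cm

On each constant-a segment, Δv = aΔt and Δx = v₀Δt + ½aΔt²; chain segment to segment.
0–6 s: v starts 6 cm/s; Δx = 6·6 + ½·7·6² = 162 cm; v ends 48 cm/s.
6–10 s: v starts 48 cm/s; Δx = 48·4 + ½·4·4² = 224 cm; v ends 64 cm/s.
x(10) = -6 + Σ Δx = 380 cm.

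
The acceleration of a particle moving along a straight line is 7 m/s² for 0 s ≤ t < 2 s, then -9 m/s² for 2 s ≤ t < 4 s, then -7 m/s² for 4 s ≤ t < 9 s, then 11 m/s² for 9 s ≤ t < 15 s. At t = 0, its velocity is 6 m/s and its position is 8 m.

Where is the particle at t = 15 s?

On each constant-a segment, Δv = aΔt and Δx = v₀Δt + ½aΔt²; chain segment to segment.
0–2 s: v starts 6 m/s; Δx = 6·2 + ½·7·2² = 26 m; v ends 20 m/s.
2–4 s: v starts 20 m/s; Δx = 20·2 + ½·-9·2² = 22 m; v ends 2 m/s.
4–9 s: v starts 2 m/s; Δx = 2·5 + ½·-7·5² = -77.5 m; v ends -33 m/s.
9–15 s: v starts -33 m/s; Δx = -33·6 + ½·11·6² = 0 m; v ends 33 m/s.
x(15) = 8 + Σ Δx = -21.5 m.

-21.5 m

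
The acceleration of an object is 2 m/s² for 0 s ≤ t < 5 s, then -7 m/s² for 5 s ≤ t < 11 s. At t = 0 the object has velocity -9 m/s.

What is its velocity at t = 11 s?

Δv equals the area under the a-t graph; then v = v₀ + Δv.
0–5 s: 2 × 5 = 10 m/s
5–11 s: -7 × 6 = -42 m/s
Δv = -32 m/s, so v(11) = -9 + (-32) = -41 m/s.

-41 m/s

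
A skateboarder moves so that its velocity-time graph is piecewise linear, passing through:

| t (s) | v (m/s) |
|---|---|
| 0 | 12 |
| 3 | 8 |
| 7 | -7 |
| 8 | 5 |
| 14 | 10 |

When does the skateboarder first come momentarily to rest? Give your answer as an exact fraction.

t = 77/15 s

v changes sign on 3–7 s (from 8 to -7); the graph is linear there, so v = 0 at t = 3 + (-8)·(7 − 3)/(-7 − 8) = 77/15 s.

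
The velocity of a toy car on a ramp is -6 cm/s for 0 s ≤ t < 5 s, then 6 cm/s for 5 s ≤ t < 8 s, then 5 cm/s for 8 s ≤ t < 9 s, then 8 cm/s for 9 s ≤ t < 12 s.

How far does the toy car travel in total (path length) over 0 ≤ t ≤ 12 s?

Distance (not displacement) is the total path length: add the absolute areas under v-t.
0–5 s: |-6| × 5 = 30 cm
5–8 s: |6| × 3 = 18 cm
8–9 s: |5| × 1 = 5 cm
9–12 s: |8| × 3 = 24 cm
Total distance = 77 cm

77 cm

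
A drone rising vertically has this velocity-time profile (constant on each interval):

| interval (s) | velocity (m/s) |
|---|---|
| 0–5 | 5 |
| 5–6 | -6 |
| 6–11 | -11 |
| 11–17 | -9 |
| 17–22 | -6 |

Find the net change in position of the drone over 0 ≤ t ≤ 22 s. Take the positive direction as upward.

-120 m

Displacement is the signed area under the v-t curve.
0–5 s: 5 × 5 = 25 m
5–6 s: -6 × 1 = -6 m
6–11 s: -11 × 5 = -55 m
11–17 s: -9 × 6 = -54 m
17–22 s: -6 × 5 = -30 m
Net displacement = -120 m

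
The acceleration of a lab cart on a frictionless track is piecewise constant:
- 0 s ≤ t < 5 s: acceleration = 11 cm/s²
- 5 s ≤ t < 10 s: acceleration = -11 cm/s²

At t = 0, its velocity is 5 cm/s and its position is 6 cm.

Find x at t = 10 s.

331 cm

On each constant-a segment, Δv = aΔt and Δx = v₀Δt + ½aΔt²; chain segment to segment.
0–5 s: v starts 5 cm/s; Δx = 5·5 + ½·11·5² = 162.5 cm; v ends 60 cm/s.
5–10 s: v starts 60 cm/s; Δx = 60·5 + ½·-11·5² = 162.5 cm; v ends 5 cm/s.
x(10) = 6 + Σ Δx = 331 cm.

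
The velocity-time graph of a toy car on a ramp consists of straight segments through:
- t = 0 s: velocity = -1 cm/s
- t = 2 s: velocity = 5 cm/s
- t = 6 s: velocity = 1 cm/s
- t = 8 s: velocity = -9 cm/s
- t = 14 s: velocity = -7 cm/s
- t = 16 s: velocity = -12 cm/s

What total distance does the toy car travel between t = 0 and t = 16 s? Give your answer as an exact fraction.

Distance (not displacement) is the total path length: add the absolute areas under v-t.
0–2 s: v = 0 at t = 1/3 s; triangle areas 1/6 + 25/6 = 13/3 cm
2–6 s: |½(5 + 1)(4)| = 12 cm
6–8 s: v = 0 at t = 6.2 s; triangle areas 0.1 + 8.1 = 8.2 cm
8–14 s: |½(-9 + -7)(6)| = 48 cm
14–16 s: |½(-7 + -12)(2)| = 19 cm
Total distance = 1373/15 cm

1373/15 cm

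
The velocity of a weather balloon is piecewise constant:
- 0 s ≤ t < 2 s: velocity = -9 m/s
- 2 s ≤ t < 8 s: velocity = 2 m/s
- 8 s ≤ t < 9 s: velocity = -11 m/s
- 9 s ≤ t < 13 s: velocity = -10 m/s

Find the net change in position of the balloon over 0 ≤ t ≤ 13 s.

Net displacement equals the area under the velocity-time graph (areas below the axis count negative).
0–2 s: -9 × 2 = -18 m
2–8 s: 2 × 6 = 12 m
8–9 s: -11 × 1 = -11 m
9–13 s: -10 × 4 = -40 m
Net displacement = -57 m

-57 m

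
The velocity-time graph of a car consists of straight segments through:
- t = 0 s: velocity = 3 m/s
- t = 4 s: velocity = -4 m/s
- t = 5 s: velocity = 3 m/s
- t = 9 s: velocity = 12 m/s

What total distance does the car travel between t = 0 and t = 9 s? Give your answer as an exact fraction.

545/14 m

Distance (not displacement) is the total path length: add the absolute areas under v-t.
0–4 s: v = 0 at t = 12/7 s; triangle areas 18/7 + 32/7 = 50/7 m
4–5 s: v = 0 at t = 32/7 s; triangle areas 8/7 + 9/14 = 25/14 m
5–9 s: |½(3 + 12)(4)| = 30 m
Total distance = 545/14 m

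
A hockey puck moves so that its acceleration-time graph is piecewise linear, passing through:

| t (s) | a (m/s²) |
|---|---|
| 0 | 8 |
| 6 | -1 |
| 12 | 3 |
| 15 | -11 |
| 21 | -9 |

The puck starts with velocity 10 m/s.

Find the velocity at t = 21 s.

-35 m/s

Δv equals the area under the a-t graph; then v = v₀ + Δv.
0–6 s: ½(8 + -1)(6) = 21 m/s
6–12 s: ½(-1 + 3)(6) = 6 m/s
12–15 s: ½(3 + -11)(3) = -12 m/s
15–21 s: ½(-11 + -9)(6) = -60 m/s
Δv = -45 m/s, so v(21) = 10 + (-45) = -35 m/s.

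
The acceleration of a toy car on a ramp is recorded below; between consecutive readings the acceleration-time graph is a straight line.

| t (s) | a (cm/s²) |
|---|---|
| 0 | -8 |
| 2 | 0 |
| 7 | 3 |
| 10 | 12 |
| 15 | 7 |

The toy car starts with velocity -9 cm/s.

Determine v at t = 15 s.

60.5 cm/s

Δv equals the area under the a-t graph; then v = v₀ + Δv.
0–2 s: ½(-8 + 0)(2) = -8 cm/s
2–7 s: ½(0 + 3)(5) = 7.5 cm/s
7–10 s: ½(3 + 12)(3) = 22.5 cm/s
10–15 s: ½(12 + 7)(5) = 47.5 cm/s
Δv = 69.5 cm/s, so v(15) = -9 + (69.5) = 60.5 cm/s.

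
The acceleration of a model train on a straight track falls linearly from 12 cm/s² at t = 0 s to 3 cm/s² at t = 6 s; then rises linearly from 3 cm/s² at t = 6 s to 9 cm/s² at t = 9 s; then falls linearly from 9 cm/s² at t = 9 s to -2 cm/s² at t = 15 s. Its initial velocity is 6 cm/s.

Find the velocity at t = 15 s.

90 cm/s

Δv equals the area under the a-t graph; then v = v₀ + Δv.
0–6 s: ½(12 + 3)(6) = 45 cm/s
6–9 s: ½(3 + 9)(3) = 18 cm/s
9–15 s: ½(9 + -2)(6) = 21 cm/s
Δv = 84 cm/s, so v(15) = 6 + (84) = 90 cm/s.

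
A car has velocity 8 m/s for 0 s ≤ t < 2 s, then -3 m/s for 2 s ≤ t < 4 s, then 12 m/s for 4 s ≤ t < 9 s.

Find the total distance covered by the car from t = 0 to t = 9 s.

82 m

Total distance travelled is ∫|v| dt — sum the magnitudes of each area piece.
0–2 s: |8| × 2 = 16 m
2–4 s: |-3| × 2 = 6 m
4–9 s: |12| × 5 = 60 m
Total distance = 82 m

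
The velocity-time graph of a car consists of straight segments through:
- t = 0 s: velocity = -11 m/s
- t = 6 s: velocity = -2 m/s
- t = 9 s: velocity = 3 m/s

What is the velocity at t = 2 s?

-8 m/s

On 0–6 s the graph is linear from -11 to -2 m/s: v(2) = -11 + (-2 − -11)·(2 − 0)/(6 − 0) = -8 m/s.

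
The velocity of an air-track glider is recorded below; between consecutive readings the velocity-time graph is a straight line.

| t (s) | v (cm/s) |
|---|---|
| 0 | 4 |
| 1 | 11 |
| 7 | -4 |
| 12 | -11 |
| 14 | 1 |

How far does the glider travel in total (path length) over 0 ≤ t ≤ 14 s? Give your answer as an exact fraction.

Distance (not displacement) is the total path length: add the absolute areas under v-t.
0–1 s: |½(4 + 11)(1)| = 7.5 cm
1–7 s: v = 0 at t = 5.4 s; triangle areas 24.2 + 3.2 = 27.4 cm
7–12 s: |½(-4 + -11)(5)| = 37.5 cm
12–14 s: v = 0 at t = 83/6 s; triangle areas 121/12 + 1/12 = 61/6 cm
Total distance = 2477/30 cm

2477/30 cm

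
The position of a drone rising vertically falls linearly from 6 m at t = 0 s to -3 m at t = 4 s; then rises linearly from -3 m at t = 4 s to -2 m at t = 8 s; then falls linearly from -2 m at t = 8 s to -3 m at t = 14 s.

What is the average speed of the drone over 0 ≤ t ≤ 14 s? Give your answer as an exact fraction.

11/14 m/s

Average speed = (total path length)/(elapsed time); on a piecewise-linear x-t graph the path length is Σ|Δx|.
0–4 s: |Δx| = |-3 − 6| = 9 m
4–8 s: |Δx| = |-2 − -3| = 1 m
8–14 s: |Δx| = |-3 − -2| = 1 m
Total path = 11 m; average speed = 11/14 = 11/14 m/s.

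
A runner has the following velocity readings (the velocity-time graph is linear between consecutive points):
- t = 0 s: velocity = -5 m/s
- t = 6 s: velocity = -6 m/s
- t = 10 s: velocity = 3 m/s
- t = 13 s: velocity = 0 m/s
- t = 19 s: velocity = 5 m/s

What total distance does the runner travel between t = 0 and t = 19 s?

62.5 m

Distance (not displacement) is the total path length: add the absolute areas under v-t.
0–6 s: |½(-5 + -6)(6)| = 33 m
6–10 s: v = 0 at t = 26/3 s; triangle areas 8 + 2 = 10 m
10–13 s: |½(3 + 0)(3)| = 4.5 m
13–19 s: |½(0 + 5)(6)| = 15 m
Total distance = 62.5 m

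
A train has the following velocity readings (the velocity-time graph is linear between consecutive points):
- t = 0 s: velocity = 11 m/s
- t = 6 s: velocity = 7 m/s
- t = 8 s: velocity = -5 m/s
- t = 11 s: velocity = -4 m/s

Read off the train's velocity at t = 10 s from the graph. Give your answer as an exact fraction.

-13/3 m/s

On 8–11 s the graph is linear from -5 to -4 m/s: v(10) = -5 + (-4 − -5)·(10 − 8)/(11 − 8) = -13/3 m/s.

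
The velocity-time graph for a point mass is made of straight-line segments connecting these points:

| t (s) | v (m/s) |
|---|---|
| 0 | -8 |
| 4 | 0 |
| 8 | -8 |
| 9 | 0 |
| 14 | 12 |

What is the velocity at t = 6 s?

-4 m/s

On 4–8 s the graph is linear from 0 to -8 m/s: v(6) = 0 + (-8 − 0)·(6 − 4)/(8 − 4) = -4 m/s.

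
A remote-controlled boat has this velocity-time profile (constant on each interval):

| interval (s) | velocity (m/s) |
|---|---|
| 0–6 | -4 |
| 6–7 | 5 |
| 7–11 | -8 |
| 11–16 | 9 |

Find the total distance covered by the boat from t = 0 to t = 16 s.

106 m

Total distance travelled is ∫|v| dt — sum the magnitudes of each area piece.
0–6 s: |-4| × 6 = 24 m
6–7 s: |5| × 1 = 5 m
7–11 s: |-8| × 4 = 32 m
11–16 s: |9| × 5 = 45 m
Total distance = 106 m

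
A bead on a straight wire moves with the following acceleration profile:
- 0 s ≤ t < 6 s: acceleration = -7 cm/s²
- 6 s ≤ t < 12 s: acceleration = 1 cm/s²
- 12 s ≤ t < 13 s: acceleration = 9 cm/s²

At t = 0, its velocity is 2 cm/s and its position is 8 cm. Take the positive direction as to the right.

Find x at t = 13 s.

-357.5 cm

On each constant-a segment, Δv = aΔt and Δx = v₀Δt + ½aΔt²; chain segment to segment.
0–6 s: v starts 2 cm/s; Δx = 2·6 + ½·-7·6² = -114 cm; v ends -40 cm/s.
6–12 s: v starts -40 cm/s; Δx = -40·6 + ½·1·6² = -222 cm; v ends -34 cm/s.
12–13 s: v starts -34 cm/s; Δx = -34·1 + ½·9·1² = -29.5 cm; v ends -25 cm/s.
x(13) = 8 + Σ Δx = -357.5 cm.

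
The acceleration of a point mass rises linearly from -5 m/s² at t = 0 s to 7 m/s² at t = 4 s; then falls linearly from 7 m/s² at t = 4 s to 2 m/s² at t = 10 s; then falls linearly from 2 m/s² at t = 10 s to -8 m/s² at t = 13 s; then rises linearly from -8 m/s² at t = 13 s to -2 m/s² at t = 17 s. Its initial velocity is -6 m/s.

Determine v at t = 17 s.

Δv equals the area under the a-t graph; then v = v₀ + Δv.
0–4 s: ½(-5 + 7)(4) = 4 m/s
4–10 s: ½(7 + 2)(6) = 27 m/s
10–13 s: ½(2 + -8)(3) = -9 m/s
13–17 s: ½(-8 + -2)(4) = -20 m/s
Δv = 2 m/s, so v(17) = -6 + (2) = -4 m/s.

-4 m/s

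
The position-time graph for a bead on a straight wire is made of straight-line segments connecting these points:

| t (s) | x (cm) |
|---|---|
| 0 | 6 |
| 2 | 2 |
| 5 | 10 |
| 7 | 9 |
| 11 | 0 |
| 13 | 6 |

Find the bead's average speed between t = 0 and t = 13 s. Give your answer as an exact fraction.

Average speed = (total path length)/(elapsed time); on a piecewise-linear x-t graph the path length is Σ|Δx|.
0–2 s: |Δx| = |2 − 6| = 4 cm
2–5 s: |Δx| = |10 − 2| = 8 cm
5–7 s: |Δx| = |9 − 10| = 1 cm
7–11 s: |Δx| = |0 − 9| = 9 cm
11–13 s: |Δx| = |6 − 0| = 6 cm
Total path = 28 cm; average speed = 28/13 = 28/13 cm/s.

28/13 cm/s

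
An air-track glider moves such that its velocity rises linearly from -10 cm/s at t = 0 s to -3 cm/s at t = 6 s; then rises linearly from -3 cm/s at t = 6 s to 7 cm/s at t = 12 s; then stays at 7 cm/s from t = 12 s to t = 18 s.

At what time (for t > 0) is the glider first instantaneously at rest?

v changes sign on 6–12 s (from -3 to 7); the graph is linear there, so v = 0 at t = 6 + (3)·(12 − 6)/(7 − -3) = 7.8 s.

t = 7.8 s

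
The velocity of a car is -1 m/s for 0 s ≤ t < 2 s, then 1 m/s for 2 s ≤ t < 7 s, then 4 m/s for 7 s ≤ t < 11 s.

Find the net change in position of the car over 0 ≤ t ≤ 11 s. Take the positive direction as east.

Displacement is the signed area under the v-t curve.
0–2 s: -1 × 2 = -2 m
2–7 s: 1 × 5 = 5 m
7–11 s: 4 × 4 = 16 m
Net displacement = 19 m

19 m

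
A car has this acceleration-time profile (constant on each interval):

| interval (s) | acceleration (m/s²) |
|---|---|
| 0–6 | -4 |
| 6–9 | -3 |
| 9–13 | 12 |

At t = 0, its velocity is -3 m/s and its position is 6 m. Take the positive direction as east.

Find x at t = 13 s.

-226.5 m

On each constant-a segment, Δv = aΔt and Δx = v₀Δt + ½aΔt²; chain segment to segment.
0–6 s: v starts -3 m/s; Δx = -3·6 + ½·-4·6² = -90 m; v ends -27 m/s.
6–9 s: v starts -27 m/s; Δx = -27·3 + ½·-3·3² = -94.5 m; v ends -36 m/s.
9–13 s: v starts -36 m/s; Δx = -36·4 + ½·12·4² = -48 m; v ends 12 m/s.
x(13) = 6 + Σ Δx = -226.5 m.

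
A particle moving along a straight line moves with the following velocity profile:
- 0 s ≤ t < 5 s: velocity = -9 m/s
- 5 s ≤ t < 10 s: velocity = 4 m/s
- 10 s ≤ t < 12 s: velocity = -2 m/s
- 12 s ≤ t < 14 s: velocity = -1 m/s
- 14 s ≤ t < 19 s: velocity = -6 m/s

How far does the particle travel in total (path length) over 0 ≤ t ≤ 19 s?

Distance (not displacement) is the total path length: add the absolute areas under v-t.
0–5 s: |-9| × 5 = 45 m
5–10 s: |4| × 5 = 20 m
10–12 s: |-2| × 2 = 4 m
12–14 s: |-1| × 2 = 2 m
14–19 s: |-6| × 5 = 30 m
Total distance = 101 m

101 m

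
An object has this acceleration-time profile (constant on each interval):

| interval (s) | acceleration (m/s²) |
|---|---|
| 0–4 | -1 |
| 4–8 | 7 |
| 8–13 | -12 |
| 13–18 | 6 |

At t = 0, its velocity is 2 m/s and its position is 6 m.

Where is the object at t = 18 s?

-61 m

On each constant-a segment, Δv = aΔt and Δx = v₀Δt + ½aΔt²; chain segment to segment.
0–4 s: v starts 2 m/s; Δx = 2·4 + ½·-1·4² = 0 m; v ends -2 m/s.
4–8 s: v starts -2 m/s; Δx = -2·4 + ½·7·4² = 48 m; v ends 26 m/s.
8–13 s: v starts 26 m/s; Δx = 26·5 + ½·-12·5² = -20 m; v ends -34 m/s.
13–18 s: v starts -34 m/s; Δx = -34·5 + ½·6·5² = -95 m; v ends -4 m/s.
x(18) = 6 + Σ Δx = -61 m.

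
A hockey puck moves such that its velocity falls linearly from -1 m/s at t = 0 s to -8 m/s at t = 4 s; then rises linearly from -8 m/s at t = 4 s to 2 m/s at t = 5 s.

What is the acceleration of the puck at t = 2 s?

-1.75 m/s²

Acceleration is the slope of the v-t graph on 0–4 s: (-8 − -1)/(4 − 0) = -1.75 m/s².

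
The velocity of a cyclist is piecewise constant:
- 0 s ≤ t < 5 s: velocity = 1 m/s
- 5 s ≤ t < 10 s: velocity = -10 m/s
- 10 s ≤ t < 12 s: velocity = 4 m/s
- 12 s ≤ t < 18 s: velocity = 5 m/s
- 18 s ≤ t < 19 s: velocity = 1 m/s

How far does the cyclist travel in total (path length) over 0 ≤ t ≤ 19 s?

94 m

Distance (not displacement) is the total path length: add the absolute areas under v-t.
0–5 s: |1| × 5 = 5 m
5–10 s: |-10| × 5 = 50 m
10–12 s: |4| × 2 = 8 m
12–18 s: |5| × 6 = 30 m
18–19 s: |1| × 1 = 1 m
Total distance = 94 m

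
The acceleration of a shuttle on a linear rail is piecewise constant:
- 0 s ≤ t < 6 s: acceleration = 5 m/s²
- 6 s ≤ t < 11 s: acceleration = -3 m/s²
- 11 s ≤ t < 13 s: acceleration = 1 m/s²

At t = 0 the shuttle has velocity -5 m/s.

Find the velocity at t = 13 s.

12 m/s

Δv equals the area under the a-t graph; then v = v₀ + Δv.
0–6 s: 5 × 6 = 30 m/s
6–11 s: -3 × 5 = -15 m/s
11–13 s: 1 × 2 = 2 m/s
Δv = 17 m/s, so v(13) = -5 + (17) = 12 m/s.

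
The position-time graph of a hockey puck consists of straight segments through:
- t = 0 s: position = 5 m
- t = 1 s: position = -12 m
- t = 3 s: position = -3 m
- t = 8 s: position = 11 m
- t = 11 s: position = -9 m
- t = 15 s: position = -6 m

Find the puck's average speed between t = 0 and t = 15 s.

Average speed = (total path length)/(elapsed time); on a piecewise-linear x-t graph the path length is Σ|Δx|.
0–1 s: |Δx| = |-12 − 5| = 17 m
1–3 s: |Δx| = |-3 − -12| = 9 m
3–8 s: |Δx| = |11 − -3| = 14 m
8–11 s: |Δx| = |-9 − 11| = 20 m
11–15 s: |Δx| = |-6 − -9| = 3 m
Total path = 63 m; average speed = 63/15 = 4.2 m/s.

4.2 m/s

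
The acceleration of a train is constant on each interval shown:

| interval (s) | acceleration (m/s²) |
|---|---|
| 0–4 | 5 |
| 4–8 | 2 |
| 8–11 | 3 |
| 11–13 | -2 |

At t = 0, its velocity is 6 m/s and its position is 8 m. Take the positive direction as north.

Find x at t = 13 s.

389.5 m

On each constant-a segment, Δv = aΔt and Δx = v₀Δt + ½aΔt²; chain segment to segment.
0–4 s: v starts 6 m/s; Δx = 6·4 + ½·5·4² = 64 m; v ends 26 m/s.
4–8 s: v starts 26 m/s; Δx = 26·4 + ½·2·4² = 120 m; v ends 34 m/s.
8–11 s: v starts 34 m/s; Δx = 34·3 + ½·3·3² = 115.5 m; v ends 43 m/s.
11–13 s: v starts 43 m/s; Δx = 43·2 + ½·-2·2² = 82 m; v ends 39 m/s.
x(13) = 8 + Σ Δx = 389.5 m.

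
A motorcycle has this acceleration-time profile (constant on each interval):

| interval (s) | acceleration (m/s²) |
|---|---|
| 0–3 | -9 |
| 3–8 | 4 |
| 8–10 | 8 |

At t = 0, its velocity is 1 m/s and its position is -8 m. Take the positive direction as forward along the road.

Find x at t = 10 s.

-121.5 m

On each constant-a segment, Δv = aΔt and Δx = v₀Δt + ½aΔt²; chain segment to segment.
0–3 s: v starts 1 m/s; Δx = 1·3 + ½·-9·3² = -37.5 m; v ends -26 m/s.
3–8 s: v starts -26 m/s; Δx = -26·5 + ½·4·5² = -80 m; v ends -6 m/s.
8–10 s: v starts -6 m/s; Δx = -6·2 + ½·8·2² = 4 m; v ends 10 m/s.
x(10) = -8 + Σ Δx = -121.5 m.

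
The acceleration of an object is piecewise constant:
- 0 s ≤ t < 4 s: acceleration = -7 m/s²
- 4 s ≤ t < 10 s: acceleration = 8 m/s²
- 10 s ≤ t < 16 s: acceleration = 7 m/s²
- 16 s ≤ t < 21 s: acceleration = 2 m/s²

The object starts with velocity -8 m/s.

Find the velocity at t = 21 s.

Δv equals the area under the a-t graph; then v = v₀ + Δv.
0–4 s: -7 × 4 = -28 m/s
4–10 s: 8 × 6 = 48 m/s
10–16 s: 7 × 6 = 42 m/s
16–21 s: 2 × 5 = 10 m/s
Δv = 72 m/s, so v(21) = -8 + (72) = 64 m/s.

64 m/s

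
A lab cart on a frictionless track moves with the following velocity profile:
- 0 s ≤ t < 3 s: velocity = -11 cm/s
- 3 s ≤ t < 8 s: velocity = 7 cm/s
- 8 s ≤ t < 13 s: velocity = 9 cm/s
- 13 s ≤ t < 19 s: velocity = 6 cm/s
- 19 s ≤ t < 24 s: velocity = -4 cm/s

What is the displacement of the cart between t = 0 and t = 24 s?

63 cm

Displacement is the signed area under the v-t curve.
0–3 s: -11 × 3 = -33 cm
3–8 s: 7 × 5 = 35 cm
8–13 s: 9 × 5 = 45 cm
13–19 s: 6 × 6 = 36 cm
19–24 s: -4 × 5 = -20 cm
Net displacement = 63 cm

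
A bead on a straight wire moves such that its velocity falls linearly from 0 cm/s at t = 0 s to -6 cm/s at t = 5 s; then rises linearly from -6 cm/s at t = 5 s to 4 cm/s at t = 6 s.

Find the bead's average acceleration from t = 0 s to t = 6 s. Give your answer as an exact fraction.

2/3 cm/s²

Average acceleration = Δv/Δt = (4 − 0)/(6 − 0) = 2/3 cm/s².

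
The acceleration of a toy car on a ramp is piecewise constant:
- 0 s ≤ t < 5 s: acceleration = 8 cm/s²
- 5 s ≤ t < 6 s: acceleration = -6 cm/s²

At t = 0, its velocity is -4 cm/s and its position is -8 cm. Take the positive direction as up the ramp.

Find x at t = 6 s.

On each constant-a segment, Δv = aΔt and Δx = v₀Δt + ½aΔt²; chain segment to segment.
0–5 s: v starts -4 cm/s; Δx = -4·5 + ½·8·5² = 80 cm; v ends 36 cm/s.
5–6 s: v starts 36 cm/s; Δx = 36·1 + ½·-6·1² = 33 cm; v ends 30 cm/s.
x(6) = -8 + Σ Δx = 105 cm.

105 cm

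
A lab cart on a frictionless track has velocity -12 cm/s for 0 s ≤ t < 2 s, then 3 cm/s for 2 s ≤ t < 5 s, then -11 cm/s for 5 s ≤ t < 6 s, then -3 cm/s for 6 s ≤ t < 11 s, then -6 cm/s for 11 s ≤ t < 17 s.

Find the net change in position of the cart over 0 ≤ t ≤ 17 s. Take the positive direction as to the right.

-77 cm

Displacement is the signed area under the v-t curve.
0–2 s: -12 × 2 = -24 cm
2–5 s: 3 × 3 = 9 cm
5–6 s: -11 × 1 = -11 cm
6–11 s: -3 × 5 = -15 cm
11–17 s: -6 × 6 = -36 cm
Net displacement = -77 cm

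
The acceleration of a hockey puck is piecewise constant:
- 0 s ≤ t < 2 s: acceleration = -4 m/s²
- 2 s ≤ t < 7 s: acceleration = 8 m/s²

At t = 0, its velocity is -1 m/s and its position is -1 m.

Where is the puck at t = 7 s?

44 m

On each constant-a segment, Δv = aΔt and Δx = v₀Δt + ½aΔt²; chain segment to segment.
0–2 s: v starts -1 m/s; Δx = -1·2 + ½·-4·2² = -10 m; v ends -9 m/s.
2–7 s: v starts -9 m/s; Δx = -9·5 + ½·8·5² = 55 m; v ends 31 m/s.
x(7) = -1 + Σ Δx = 44 m.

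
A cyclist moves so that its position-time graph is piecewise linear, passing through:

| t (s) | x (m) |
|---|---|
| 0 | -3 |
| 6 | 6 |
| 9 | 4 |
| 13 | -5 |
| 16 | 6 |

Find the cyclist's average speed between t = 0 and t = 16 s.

Average speed = (total path length)/(elapsed time); on a piecewise-linear x-t graph the path length is Σ|Δx|.
0–6 s: |Δx| = |6 − -3| = 9 m
6–9 s: |Δx| = |4 − 6| = 2 m
9–13 s: |Δx| = |-5 − 4| = 9 m
13–16 s: |Δx| = |6 − -5| = 11 m
Total path = 31 m; average speed = 31/16 = 1.9375 m/s.

1.9375 m/s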